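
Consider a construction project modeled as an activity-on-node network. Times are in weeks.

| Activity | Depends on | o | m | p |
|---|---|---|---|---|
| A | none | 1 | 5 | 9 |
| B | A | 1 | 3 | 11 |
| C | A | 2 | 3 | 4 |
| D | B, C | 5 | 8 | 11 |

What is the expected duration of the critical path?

te_A = (1 + 4·5 + 9)/6 = 30/6 = 5
te_B = (1 + 4·3 + 11)/6 = 24/6 = 4
te_C = (2 + 4·3 + 4)/6 = 18/6 = 3
te_D = (5 + 4·8 + 11)/6 = 48/6 = 8

Forward pass:
ES_A = 0; EF_A = 5
ES_B = 5; EF_B = 5+4 = 9
ES_C = 5; EF_C = 5+3 = 8
ES_D = max(EF_B=9, EF_C=8) = 9; EF_D = 9+8 = 17
Expected project duration μ = 17 weeks. Critical path: A → B → D.

17 weeks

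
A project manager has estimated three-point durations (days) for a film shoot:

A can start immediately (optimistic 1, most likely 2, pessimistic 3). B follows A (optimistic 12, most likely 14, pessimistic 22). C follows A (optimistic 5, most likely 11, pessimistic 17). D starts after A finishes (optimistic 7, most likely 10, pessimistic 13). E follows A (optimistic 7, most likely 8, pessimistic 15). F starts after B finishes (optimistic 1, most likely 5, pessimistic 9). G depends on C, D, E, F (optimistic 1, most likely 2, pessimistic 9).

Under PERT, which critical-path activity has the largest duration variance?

te_A = (1 + 4·2 + 3)/6 = 12/6 = 2; σ²_A = ((3−1)/6)² = 0.111
te_B = (12 + 4·14 + 22)/6 = 90/6 = 15; σ²_B = ((22−12)/6)² = 2.778
te_C = (5 + 4·11 + 17)/6 = 66/6 = 11; σ²_C = ((17−5)/6)² = 4.000
te_D = (7 + 4·10 + 13)/6 = 60/6 = 10; σ²_D = ((13−7)/6)² = 1.000
te_E = (7 + 4·8 + 15)/6 = 54/6 = 9; σ²_E = ((15−7)/6)² = 1.778
te_F = (1 + 4·5 + 9)/6 = 30/6 = 5; σ²_F = ((9−1)/6)² = 1.778
te_G = (1 + 4·2 + 9)/6 = 18/6 = 3; σ²_G = ((9−1)/6)² = 1.778

Forward pass:
ES_A = 0; EF_A = 2
ES_B = 2; EF_B = 2+15 = 17
ES_C = 2; EF_C = 2+11 = 13
ES_D = 2; EF_D = 2+10 = 12
ES_E = 2; EF_E = 2+9 = 11
ES_F = 17; EF_F = 17+5 = 22
ES_G = max(EF_C=13, EF_D=12, EF_E=11, EF_F=22) = 22; EF_G = 22+3 = 25
Expected project duration μ = 25 days. Critical path: A → B → F → G.

Variances on critical path: σ²_A=0.111, σ²_B=2.778, σ²_F=1.778, σ²_G=1.778.
Largest is σ²_B = 2.778.

B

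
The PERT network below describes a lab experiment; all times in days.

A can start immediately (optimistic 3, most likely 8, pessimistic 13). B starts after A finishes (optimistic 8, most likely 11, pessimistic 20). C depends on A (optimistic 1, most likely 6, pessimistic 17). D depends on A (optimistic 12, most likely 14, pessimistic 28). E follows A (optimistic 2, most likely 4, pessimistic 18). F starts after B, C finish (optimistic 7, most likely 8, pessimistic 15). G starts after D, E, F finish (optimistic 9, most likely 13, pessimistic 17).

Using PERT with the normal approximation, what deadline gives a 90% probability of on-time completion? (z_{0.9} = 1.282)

46.1 days

te_A = (3 + 4·8 + 13)/6 = 48/6 = 8; σ²_A = ((13−3)/6)² = 2.778
te_B = (8 + 4·11 + 20)/6 = 72/6 = 12; σ²_B = ((20−8)/6)² = 4.000
te_C = (1 + 4·6 + 17)/6 = 42/6 = 7; σ²_C = ((17−1)/6)² = 7.111
te_D = (12 + 4·14 + 28)/6 = 96/6 = 16; σ²_D = ((28−12)/6)² = 7.111
te_E = (2 + 4·4 + 18)/6 = 36/6 = 6; σ²_E = ((18−2)/6)² = 7.111
te_F = (7 + 4·8 + 15)/6 = 54/6 = 9; σ²_F = ((15−7)/6)² = 1.778
te_G = (9 + 4·13 + 17)/6 = 78/6 = 13; σ²_G = ((17−9)/6)² = 1.778

Forward pass:
ES_A = 0; EF_A = 8
ES_B = 8; EF_B = 8+12 = 20
ES_C = 8; EF_C = 8+7 = 15
ES_D = 8; EF_D = 8+16 = 24
ES_E = 8; EF_E = 8+6 = 14
ES_F = max(EF_B=20, EF_C=15) = 20; EF_F = 20+9 = 29
ES_G = max(EF_D=24, EF_E=14, EF_F=29) = 29; EF_G = 29+13 = 42
Expected project duration μ = 42 days. Critical path: A → B → F → G.

Variance along critical path = 2.778 + 4.000 + 1.778 + 1.778 = 10.333; σ = 3.215 days.
D = μ + z·σ = 42 + 1.282·3.215 = 46.1 days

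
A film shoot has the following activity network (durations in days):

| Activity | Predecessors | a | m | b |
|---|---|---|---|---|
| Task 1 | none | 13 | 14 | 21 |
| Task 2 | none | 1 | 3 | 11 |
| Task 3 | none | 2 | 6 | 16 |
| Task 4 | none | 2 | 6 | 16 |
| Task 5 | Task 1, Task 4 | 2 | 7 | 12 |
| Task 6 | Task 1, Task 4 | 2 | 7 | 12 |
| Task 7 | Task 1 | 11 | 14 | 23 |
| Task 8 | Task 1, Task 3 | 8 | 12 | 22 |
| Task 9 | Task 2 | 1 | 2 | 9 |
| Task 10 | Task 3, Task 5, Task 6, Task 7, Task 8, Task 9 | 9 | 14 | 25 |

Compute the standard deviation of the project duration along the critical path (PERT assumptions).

3.59 days

te_Task 1 = (13 + 4·14 + 21)/6 = 90/6 = 15; σ²_Task 1 = ((21−13)/6)² = 1.778
te_Task 2 = (1 + 4·3 + 11)/6 = 24/6 = 4; σ²_Task 2 = ((11−1)/6)² = 2.778
te_Task 3 = (2 + 4·6 + 16)/6 = 42/6 = 7; σ²_Task 3 = ((16−2)/6)² = 5.444
te_Task 4 = (2 + 4·6 + 16)/6 = 42/6 = 7; σ²_Task 4 = ((16−2)/6)² = 5.444
te_Task 5 = (2 + 4·7 + 12)/6 = 42/6 = 7; σ²_Task 5 = ((12−2)/6)² = 2.778
te_Task 6 = (2 + 4·7 + 12)/6 = 42/6 = 7; σ²_Task 6 = ((12−2)/6)² = 2.778
te_Task 7 = (11 + 4·14 + 23)/6 = 90/6 = 15; σ²_Task 7 = ((23−11)/6)² = 4.000
te_Task 8 = (8 + 4·12 + 22)/6 = 78/6 = 13; σ²_Task 8 = ((22−8)/6)² = 5.444
te_Task 9 = (1 + 4·2 + 9)/6 = 18/6 = 3; σ²_Task 9 = ((9−1)/6)² = 1.778
te_Task 10 = (9 + 4·14 + 25)/6 = 90/6 = 15; σ²_Task 10 = ((25−9)/6)² = 7.111

Forward pass:
ES_Task 1 = 0; EF_Task 1 = 15
ES_Task 2 = 0; EF_Task 2 = 4
ES_Task 3 = 0; EF_Task 3 = 7
ES_Task 4 = 0; EF_Task 4 = 7
ES_Task 5 = max(EF_Task 1=15, EF_Task 4=7) = 15; EF_Task 5 = 15+7 = 22
ES_Task 6 = max(EF_Task 1=15, EF_Task 4=7) = 15; EF_Task 6 = 15+7 = 22
ES_Task 7 = 15; EF_Task 7 = 15+15 = 30
ES_Task 8 = max(EF_Task 1=15, EF_Task 3=7) = 15; EF_Task 8 = 15+13 = 28
ES_Task 9 = 4; EF_Task 9 = 4+3 = 7
ES_Task 10 = max(EF_Task 3=7, EF_Task 5=22, EF_Task 6=22, EF_Task 7=30, EF_Task 8=28, EF_Task 9=7) = 30; EF_Task 10 = 30+15 = 45
Expected project duration μ = 45 days. Critical path: Task 1 → Task 7 → Task 10.

Variance along critical path = 1.778 + 4.000 + 7.111 = 12.889
σ = √12.889 = 3.590 days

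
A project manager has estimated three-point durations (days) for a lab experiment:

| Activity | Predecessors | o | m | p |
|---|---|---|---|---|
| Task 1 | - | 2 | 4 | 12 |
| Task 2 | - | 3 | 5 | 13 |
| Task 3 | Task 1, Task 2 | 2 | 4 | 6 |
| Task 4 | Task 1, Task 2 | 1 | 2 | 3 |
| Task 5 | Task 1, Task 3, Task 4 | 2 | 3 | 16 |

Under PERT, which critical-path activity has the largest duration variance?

Task 5

te_Task 1 = (2 + 4·4 + 12)/6 = 30/6 = 5; σ²_Task 1 = ((12−2)/6)² = 2.778
te_Task 2 = (3 + 4·5 + 13)/6 = 36/6 = 6; σ²_Task 2 = ((13−3)/6)² = 2.778
te_Task 3 = (2 + 4·4 + 6)/6 = 24/6 = 4; σ²_Task 3 = ((6−2)/6)² = 0.444
te_Task 4 = (1 + 4·2 + 3)/6 = 12/6 = 2; σ²_Task 4 = ((3−1)/6)² = 0.111
te_Task 5 = (2 + 4·3 + 16)/6 = 30/6 = 5; σ²_Task 5 = ((16−2)/6)² = 5.444

Forward pass:
ES_Task 1 = 0; EF_Task 1 = 5
ES_Task 2 = 0; EF_Task 2 = 6
ES_Task 3 = max(EF_Task 1=5, EF_Task 2=6) = 6; EF_Task 3 = 6+4 = 10
ES_Task 4 = max(EF_Task 1=5, EF_Task 2=6) = 6; EF_Task 4 = 6+2 = 8
ES_Task 5 = max(EF_Task 1=5, EF_Task 3=10, EF_Task 4=8) = 10; EF_Task 5 = 10+5 = 15
Expected project duration μ = 15 days. Critical path: Task 2 → Task 3 → Task 5.

Variances on critical path: σ²_Task 2=2.778, σ²_Task 3=0.444, σ²_Task 5=5.444.
Largest is σ²_Task 5 = 5.444.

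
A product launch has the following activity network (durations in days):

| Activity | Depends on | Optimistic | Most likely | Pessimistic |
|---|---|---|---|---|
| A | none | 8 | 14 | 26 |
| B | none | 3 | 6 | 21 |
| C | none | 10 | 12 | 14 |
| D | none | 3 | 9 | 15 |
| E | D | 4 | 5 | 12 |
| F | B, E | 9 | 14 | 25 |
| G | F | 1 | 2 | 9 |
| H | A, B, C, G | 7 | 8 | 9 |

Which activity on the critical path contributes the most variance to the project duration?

F

te_A = (8 + 4·14 + 26)/6 = 90/6 = 15; σ²_A = ((26−8)/6)² = 9.000
te_B = (3 + 4·6 + 21)/6 = 48/6 = 8; σ²_B = ((21−3)/6)² = 9.000
te_C = (10 + 4·12 + 14)/6 = 72/6 = 12; σ²_C = ((14−10)/6)² = 0.444
te_D = (3 + 4·9 + 15)/6 = 54/6 = 9; σ²_D = ((15−3)/6)² = 4.000
te_E = (4 + 4·5 + 12)/6 = 36/6 = 6; σ²_E = ((12−4)/6)² = 1.778
te_F = (9 + 4·14 + 25)/6 = 90/6 = 15; σ²_F = ((25−9)/6)² = 7.111
te_G = (1 + 4·2 + 9)/6 = 18/6 = 3; σ²_G = ((9−1)/6)² = 1.778
te_H = (7 + 4·8 + 9)/6 = 48/6 = 8; σ²_H = ((9−7)/6)² = 0.111

Forward pass:
ES_A = 0; EF_A = 15
ES_B = 0; EF_B = 8
ES_C = 0; EF_C = 12
ES_D = 0; EF_D = 9
ES_E = 9; EF_E = 9+6 = 15
ES_F = max(EF_B=8, EF_E=15) = 15; EF_F = 15+15 = 30
ES_G = 30; EF_G = 30+3 = 33
ES_H = max(EF_A=15, EF_B=8, EF_C=12, EF_G=33) = 33; EF_H = 33+8 = 41
Expected project duration μ = 41 days. Critical path: D → E → F → G → H.

Variances on critical path: σ²_D=4.000, σ²_E=1.778, σ²_F=7.111, σ²_G=1.778, σ²_H=0.111.
Largest is σ²_F = 7.111.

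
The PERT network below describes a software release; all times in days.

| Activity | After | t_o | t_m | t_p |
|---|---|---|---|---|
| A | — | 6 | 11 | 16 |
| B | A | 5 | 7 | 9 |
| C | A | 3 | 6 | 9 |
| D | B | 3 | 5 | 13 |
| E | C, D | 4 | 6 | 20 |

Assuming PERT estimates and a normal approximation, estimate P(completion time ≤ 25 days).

te_A = (6 + 4·11 + 16)/6 = 66/6 = 11; σ²_A = ((16−6)/6)² = 2.778
te_B = (5 + 4·7 + 9)/6 = 42/6 = 7; σ²_B = ((9−5)/6)² = 0.444
te_C = (3 + 4·6 + 9)/6 = 36/6 = 6; σ²_C = ((9−3)/6)² = 1.000
te_D = (3 + 4·5 + 13)/6 = 36/6 = 6; σ²_D = ((13−3)/6)² = 2.778
te_E = (4 + 4·6 + 20)/6 = 48/6 = 8; σ²_E = ((20−4)/6)² = 7.111

Forward pass:
ES_A = 0; EF_A = 11
ES_B = 11; EF_B = 11+7 = 18
ES_C = 11; EF_C = 11+6 = 17
ES_D = 18; EF_D = 18+6 = 24
ES_E = max(EF_C=17, EF_D=24) = 24; EF_E = 24+8 = 32
Expected project duration μ = 32 days. Critical path: A → B → D → E.

Variance along critical path = 2.778 + 0.444 + 2.778 + 7.111 = 13.111; σ = √13.111 = 3.621 days.
Z = (25 − 32) / 3.621 = -1.933
P(T ≤ 25) = Φ(-1.933) ≈ 0.027

0.027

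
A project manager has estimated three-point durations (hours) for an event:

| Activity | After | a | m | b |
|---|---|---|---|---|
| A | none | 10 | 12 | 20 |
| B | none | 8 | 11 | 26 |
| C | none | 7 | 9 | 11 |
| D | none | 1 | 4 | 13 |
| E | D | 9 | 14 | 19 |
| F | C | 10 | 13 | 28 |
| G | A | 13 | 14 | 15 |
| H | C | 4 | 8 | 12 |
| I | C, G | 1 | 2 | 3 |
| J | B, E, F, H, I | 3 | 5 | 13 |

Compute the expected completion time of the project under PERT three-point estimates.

35 hours

te_A = (10 + 4·12 + 20)/6 = 78/6 = 13
te_B = (8 + 4·11 + 26)/6 = 78/6 = 13
te_C = (7 + 4·9 + 11)/6 = 54/6 = 9
te_D = (1 + 4·4 + 13)/6 = 30/6 = 5
te_E = (9 + 4·14 + 19)/6 = 84/6 = 14
te_F = (10 + 4·13 + 28)/6 = 90/6 = 15
te_G = (13 + 4·14 + 15)/6 = 84/6 = 14
te_H = (4 + 4·8 + 12)/6 = 48/6 = 8
te_I = (1 + 4·2 + 3)/6 = 12/6 = 2
te_J = (3 + 4·5 + 13)/6 = 36/6 = 6

Forward pass:
ES_A = 0; EF_A = 13
ES_B = 0; EF_B = 13
ES_C = 0; EF_C = 9
ES_D = 0; EF_D = 5
ES_E = 5; EF_E = 5+14 = 19
ES_F = 9; EF_F = 9+15 = 24
ES_G = 13; EF_G = 13+14 = 27
ES_H = 9; EF_H = 9+8 = 17
ES_I = max(EF_C=9, EF_G=27) = 27; EF_I = 27+2 = 29
ES_J = max(EF_B=13, EF_E=19, EF_F=24, EF_H=17, EF_I=29) = 29; EF_J = 29+6 = 35
Expected project duration μ = 35 hours. Critical path: A → G → I → J.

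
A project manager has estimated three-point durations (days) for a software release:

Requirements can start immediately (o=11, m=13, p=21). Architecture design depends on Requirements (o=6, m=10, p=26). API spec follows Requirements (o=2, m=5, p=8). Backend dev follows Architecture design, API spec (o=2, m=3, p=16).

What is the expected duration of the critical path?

te_Requirements = (11 + 4·13 + 21)/6 = 84/6 = 14
te_Architecture design = (6 + 4·10 + 26)/6 = 72/6 = 12
te_API spec = (2 + 4·5 + 8)/6 = 30/6 = 5
te_Backend dev = (2 + 4·3 + 16)/6 = 30/6 = 5

Forward pass:
ES_Requirements = 0; EF_Requirements = 14
ES_Architecture design = 14; EF_Architecture design = 14+12 = 26
ES_API spec = 14; EF_API spec = 14+5 = 19
ES_Backend dev = max(EF_Architecture design=26, EF_API spec=19) = 26; EF_Backend dev = 26+5 = 31
Expected project duration μ = 31 days. Critical path: Requirements → Architecture design → Backend dev.

31 days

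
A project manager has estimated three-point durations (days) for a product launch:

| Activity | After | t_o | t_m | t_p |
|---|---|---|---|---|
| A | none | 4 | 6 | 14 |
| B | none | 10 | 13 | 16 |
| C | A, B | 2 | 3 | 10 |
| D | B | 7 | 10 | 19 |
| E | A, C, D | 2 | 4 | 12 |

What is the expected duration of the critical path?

29 days

te_A = (4 + 4·6 + 14)/6 = 42/6 = 7
te_B = (10 + 4·13 + 16)/6 = 78/6 = 13
te_C = (2 + 4·3 + 10)/6 = 24/6 = 4
te_D = (7 + 4·10 + 19)/6 = 66/6 = 11
te_E = (2 + 4·4 + 12)/6 = 30/6 = 5

Forward pass:
ES_A = 0; EF_A = 7
ES_B = 0; EF_B = 13
ES_C = max(EF_A=7, EF_B=13) = 13; EF_C = 13+4 = 17
ES_D = 13; EF_D = 13+11 = 24
ES_E = max(EF_A=7, EF_C=17, EF_D=24) = 24; EF_E = 24+5 = 29
Expected project duration μ = 29 days. Critical path: B → D → E.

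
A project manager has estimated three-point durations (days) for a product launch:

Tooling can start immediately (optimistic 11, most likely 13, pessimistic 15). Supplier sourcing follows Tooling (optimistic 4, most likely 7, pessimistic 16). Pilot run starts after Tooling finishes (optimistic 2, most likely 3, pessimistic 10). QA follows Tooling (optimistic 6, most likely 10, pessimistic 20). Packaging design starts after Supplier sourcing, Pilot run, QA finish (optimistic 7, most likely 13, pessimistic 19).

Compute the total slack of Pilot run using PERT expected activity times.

te_Tooling = (11 + 4·13 + 15)/6 = 78/6 = 13
te_Supplier sourcing = (4 + 4·7 + 16)/6 = 48/6 = 8
te_Pilot run = (2 + 4·3 + 10)/6 = 24/6 = 4
te_QA = (6 + 4·10 + 20)/6 = 66/6 = 11
te_Packaging design = (7 + 4·13 + 19)/6 = 78/6 = 13

Forward pass:
ES_Tooling = 0; EF_Tooling = 13
ES_Supplier sourcing = 13; EF_Supplier sourcing = 13+8 = 21
ES_Pilot run = 13; EF_Pilot run = 13+4 = 17
ES_QA = 13; EF_QA = 13+11 = 24
ES_Packaging design = max(EF_Supplier sourcing=21, EF_Pilot run=17, EF_QA=24) = 24; EF_Packaging design = 24+13 = 37
Expected project duration μ = 37 days. Critical path: Tooling → QA → Packaging design.

Backward pass:
LF_Packaging design = 37; LS_Packaging design = 37−13 = 24
LF_QA = LS_Packaging design = 24; LS_QA = 24−11 = 13
LF_Pilot run = LS_Packaging design = 24; LS_Pilot run = 24−4 = 20
LF_Supplier sourcing = LS_Packaging design = 24; LS_Supplier sourcing = 24−8 = 16
LF_Tooling = min(LS_Supplier sourcing=16, LS_Pilot run=20, LS_QA=13) = 13; LS_Tooling = 13−13 = 0
Slack_Pilot run = LS_Pilot run − ES_Pilot run = 20 − 13 = 7

7 days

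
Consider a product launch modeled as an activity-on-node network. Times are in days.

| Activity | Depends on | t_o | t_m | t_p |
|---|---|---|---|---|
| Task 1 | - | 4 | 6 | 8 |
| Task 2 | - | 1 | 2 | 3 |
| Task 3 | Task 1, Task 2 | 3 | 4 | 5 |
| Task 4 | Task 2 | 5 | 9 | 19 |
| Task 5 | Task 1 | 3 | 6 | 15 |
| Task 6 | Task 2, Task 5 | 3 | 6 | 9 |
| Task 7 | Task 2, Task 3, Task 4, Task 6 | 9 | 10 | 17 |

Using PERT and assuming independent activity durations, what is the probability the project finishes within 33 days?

te_Task 1 = (4 + 4·6 + 8)/6 = 36/6 = 6; σ²_Task 1 = ((8−4)/6)² = 0.444
te_Task 2 = (1 + 4·2 + 3)/6 = 12/6 = 2; σ²_Task 2 = ((3−1)/6)² = 0.111
te_Task 3 = (3 + 4·4 + 5)/6 = 24/6 = 4; σ²_Task 3 = ((5−3)/6)² = 0.111
te_Task 4 = (5 + 4·9 + 19)/6 = 60/6 = 10; σ²_Task 4 = ((19−5)/6)² = 5.444
te_Task 5 = (3 + 4·6 + 15)/6 = 42/6 = 7; σ²_Task 5 = ((15−3)/6)² = 4.000
te_Task 6 = (3 + 4·6 + 9)/6 = 36/6 = 6; σ²_Task 6 = ((9−3)/6)² = 1.000
te_Task 7 = (9 + 4·10 + 17)/6 = 66/6 = 11; σ²_Task 7 = ((17−9)/6)² = 1.778

Forward pass:
ES_Task 1 = 0; EF_Task 1 = 6
ES_Task 2 = 0; EF_Task 2 = 2
ES_Task 3 = max(EF_Task 1=6, EF_Task 2=2) = 6; EF_Task 3 = 6+4 = 10
ES_Task 4 = 2; EF_Task 4 = 2+10 = 12
ES_Task 5 = 6; EF_Task 5 = 6+7 = 13
ES_Task 6 = max(EF_Task 2=2, EF_Task 5=13) = 13; EF_Task 6 = 13+6 = 19
ES_Task 7 = max(EF_Task 2=2, EF_Task 3=10, EF_Task 4=12, EF_Task 6=19) = 19; EF_Task 7 = 19+11 = 30
Expected project duration μ = 30 days. Critical path: Task 1 → Task 5 → Task 6 → Task 7.

Variance along critical path = 0.444 + 4.000 + 1.000 + 1.778 = 7.222; σ = √7.222 = 2.687 days.
Z = (33 − 30) / 2.687 = 1.116
P(T ≤ 33) = Φ(1.116) ≈ 0.868

0.868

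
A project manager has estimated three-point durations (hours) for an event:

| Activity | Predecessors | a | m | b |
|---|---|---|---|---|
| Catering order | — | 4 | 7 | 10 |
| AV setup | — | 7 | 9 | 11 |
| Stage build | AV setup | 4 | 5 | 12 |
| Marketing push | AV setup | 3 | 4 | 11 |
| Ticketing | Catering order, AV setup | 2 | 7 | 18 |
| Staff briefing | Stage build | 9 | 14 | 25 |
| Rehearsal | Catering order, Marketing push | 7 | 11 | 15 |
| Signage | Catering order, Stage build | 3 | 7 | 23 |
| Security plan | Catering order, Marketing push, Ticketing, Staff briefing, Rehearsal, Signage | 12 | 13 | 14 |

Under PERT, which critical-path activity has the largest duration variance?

te_Catering order = (4 + 4·7 + 10)/6 = 42/6 = 7; σ²_Catering order = ((10−4)/6)² = 1.000
te_AV setup = (7 + 4·9 + 11)/6 = 54/6 = 9; σ²_AV setup = ((11−7)/6)² = 0.444
te_Stage build = (4 + 4·5 + 12)/6 = 36/6 = 6; σ²_Stage build = ((12−4)/6)² = 1.778
te_Marketing push = (3 + 4·4 + 11)/6 = 30/6 = 5; σ²_Marketing push = ((11−3)/6)² = 1.778
te_Ticketing = (2 + 4·7 + 18)/6 = 48/6 = 8; σ²_Ticketing = ((18−2)/6)² = 7.111
te_Staff briefing = (9 + 4·14 + 25)/6 = 90/6 = 15; σ²_Staff briefing = ((25−9)/6)² = 7.111
te_Rehearsal = (7 + 4·11 + 15)/6 = 66/6 = 11; σ²_Rehearsal = ((15−7)/6)² = 1.778
te_Signage = (3 + 4·7 + 23)/6 = 54/6 = 9; σ²_Signage = ((23−3)/6)² = 11.111
te_Security plan = (12 + 4·13 + 14)/6 = 78/6 = 13; σ²_Security plan = ((14−12)/6)² = 0.111

Forward pass:
ES_Catering order = 0; EF_Catering order = 7
ES_AV setup = 0; EF_AV setup = 9
ES_Stage build = 9; EF_Stage build = 9+6 = 15
ES_Marketing push = 9; EF_Marketing push = 9+5 = 14
ES_Ticketing = max(EF_Catering order=7, EF_AV setup=9) = 9; EF_Ticketing = 9+8 = 17
ES_Staff briefing = 15; EF_Staff briefing = 15+15 = 30
ES_Rehearsal = max(EF_Catering order=7, EF_Marketing push=14) = 14; EF_Rehearsal = 14+11 = 25
ES_Signage = max(EF_Catering order=7, EF_Stage build=15) = 15; EF_Signage = 15+9 = 24
ES_Security plan = max(EF_Catering order=7, EF_Marketing push=14, EF_Ticketing=17, EF_Staff briefing=30, EF_Rehearsal=25, EF_Signage=24) = 30; EF_Security plan = 30+13 = 43
Expected project duration μ = 43 hours. Critical path: AV setup → Stage build → Staff briefing → Security plan.

Variances on critical path: σ²_AV setup=0.444, σ²_Stage build=1.778, σ²_Staff briefing=7.111, σ²_Security plan=0.111.
Largest is σ²_Staff briefing = 7.111.

Staff briefing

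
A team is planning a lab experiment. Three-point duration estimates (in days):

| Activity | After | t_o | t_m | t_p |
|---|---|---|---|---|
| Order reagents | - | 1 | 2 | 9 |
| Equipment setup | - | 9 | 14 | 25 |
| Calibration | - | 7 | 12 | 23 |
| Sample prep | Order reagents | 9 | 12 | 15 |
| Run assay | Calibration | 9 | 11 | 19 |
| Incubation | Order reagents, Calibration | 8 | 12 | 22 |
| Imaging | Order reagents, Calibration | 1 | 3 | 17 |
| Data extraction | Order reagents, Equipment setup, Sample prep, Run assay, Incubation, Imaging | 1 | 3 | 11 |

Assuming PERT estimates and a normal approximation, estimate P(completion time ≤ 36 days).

0.937

te_Order reagents = (1 + 4·2 + 9)/6 = 18/6 = 3; σ²_Order reagents = ((9−1)/6)² = 1.778
te_Equipment setup = (9 + 4·14 + 25)/6 = 90/6 = 15; σ²_Equipment setup = ((25−9)/6)² = 7.111
te_Calibration = (7 + 4·12 + 23)/6 = 78/6 = 13; σ²_Calibration = ((23−7)/6)² = 7.111
te_Sample prep = (9 + 4·12 + 15)/6 = 72/6 = 12; σ²_Sample prep = ((15−9)/6)² = 1.000
te_Run assay = (9 + 4·11 + 19)/6 = 72/6 = 12; σ²_Run assay = ((19−9)/6)² = 2.778
te_Incubation = (8 + 4·12 + 22)/6 = 78/6 = 13; σ²_Incubation = ((22−8)/6)² = 5.444
te_Imaging = (1 + 4·3 + 17)/6 = 30/6 = 5; σ²_Imaging = ((17−1)/6)² = 7.111
te_Data extraction = (1 + 4·3 + 11)/6 = 24/6 = 4; σ²_Data extraction = ((11−1)/6)² = 2.778

Forward pass:
ES_Order reagents = 0; EF_Order reagents = 3
ES_Equipment setup = 0; EF_Equipment setup = 15
ES_Calibration = 0; EF_Calibration = 13
ES_Sample prep = 3; EF_Sample prep = 3+12 = 15
ES_Run assay = 13; EF_Run assay = 13+12 = 25
ES_Incubation = max(EF_Order reagents=3, EF_Calibration=13) = 13; EF_Incubation = 13+13 = 26
ES_Imaging = max(EF_Order reagents=3, EF_Calibration=13) = 13; EF_Imaging = 13+5 = 18
ES_Data extraction = max(EF_Order reagents=3, EF_Equipment setup=15, EF_Sample prep=15, EF_Run assay=25, EF_Incubation=26, EF_Imaging=18) = 26; EF_Data extraction = 26+4 = 30
Expected project duration μ = 30 days. Critical path: Calibration → Incubation → Data extraction.

Variance along critical path = 7.111 + 5.444 + 2.778 = 15.333; σ = √15.333 = 3.916 days.
Z = (36 − 30) / 3.916 = 1.532
P(T ≤ 36) = Φ(1.532) ≈ 0.937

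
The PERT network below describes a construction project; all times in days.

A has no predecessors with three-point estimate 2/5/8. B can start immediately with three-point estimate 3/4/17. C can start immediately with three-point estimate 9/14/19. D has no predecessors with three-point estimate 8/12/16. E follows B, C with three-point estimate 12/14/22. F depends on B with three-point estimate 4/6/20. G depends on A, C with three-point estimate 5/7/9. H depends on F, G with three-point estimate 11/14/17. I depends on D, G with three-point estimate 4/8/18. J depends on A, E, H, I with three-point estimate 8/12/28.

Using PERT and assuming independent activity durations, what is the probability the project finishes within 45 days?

0.154

te_A = (2 + 4·5 + 8)/6 = 30/6 = 5; σ²_A = ((8−2)/6)² = 1.000
te_B = (3 + 4·4 + 17)/6 = 36/6 = 6; σ²_B = ((17−3)/6)² = 5.444
te_C = (9 + 4·14 + 19)/6 = 84/6 = 14; σ²_C = ((19−9)/6)² = 2.778
te_D = (8 + 4·12 + 16)/6 = 72/6 = 12; σ²_D = ((16−8)/6)² = 1.778
te_E = (12 + 4·14 + 22)/6 = 90/6 = 15; σ²_E = ((22−12)/6)² = 2.778
te_F = (4 + 4·6 + 20)/6 = 48/6 = 8; σ²_F = ((20−4)/6)² = 7.111
te_G = (5 + 4·7 + 9)/6 = 42/6 = 7; σ²_G = ((9−5)/6)² = 0.444
te_H = (11 + 4·14 + 17)/6 = 84/6 = 14; σ²_H = ((17−11)/6)² = 1.000
te_I = (4 + 4·8 + 18)/6 = 54/6 = 9; σ²_I = ((18−4)/6)² = 5.444
te_J = (8 + 4·12 + 28)/6 = 84/6 = 14; σ²_J = ((28−8)/6)² = 11.111

Forward pass:
ES_A = 0; EF_A = 5
ES_B = 0; EF_B = 6
ES_C = 0; EF_C = 14
ES_D = 0; EF_D = 12
ES_E = max(EF_B=6, EF_C=14) = 14; EF_E = 14+15 = 29
ES_F = 6; EF_F = 6+8 = 14
ES_G = max(EF_A=5, EF_C=14) = 14; EF_G = 14+7 = 21
ES_H = max(EF_F=14, EF_G=21) = 21; EF_H = 21+14 = 35
ES_I = max(EF_D=12, EF_G=21) = 21; EF_I = 21+9 = 30
ES_J = max(EF_A=5, EF_E=29, EF_H=35, EF_I=30) = 35; EF_J = 35+14 = 49
Expected project duration μ = 49 days. Critical path: C → G → H → J.

Variance along critical path = 2.778 + 0.444 + 1.000 + 11.111 = 15.333; σ = √15.333 = 3.916 days.
Z = (45 − 49) / 3.916 = -1.022
P(T ≤ 45) = Φ(-1.022) ≈ 0.154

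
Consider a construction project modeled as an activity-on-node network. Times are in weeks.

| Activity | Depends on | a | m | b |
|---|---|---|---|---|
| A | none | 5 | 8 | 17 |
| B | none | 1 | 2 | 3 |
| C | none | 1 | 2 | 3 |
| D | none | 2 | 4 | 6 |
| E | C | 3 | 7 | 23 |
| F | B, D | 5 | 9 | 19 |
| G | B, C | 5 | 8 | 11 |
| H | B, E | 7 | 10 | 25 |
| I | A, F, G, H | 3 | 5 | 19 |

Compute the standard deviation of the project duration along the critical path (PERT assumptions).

te_A = (5 + 4·8 + 17)/6 = 54/6 = 9; σ²_A = ((17−5)/6)² = 4.000
te_B = (1 + 4·2 + 3)/6 = 12/6 = 2; σ²_B = ((3−1)/6)² = 0.111
te_C = (1 + 4·2 + 3)/6 = 12/6 = 2; σ²_C = ((3−1)/6)² = 0.111
te_D = (2 + 4·4 + 6)/6 = 24/6 = 4; σ²_D = ((6−2)/6)² = 0.444
te_E = (3 + 4·7 + 23)/6 = 54/6 = 9; σ²_E = ((23−3)/6)² = 11.111
te_F = (5 + 4·9 + 19)/6 = 60/6 = 10; σ²_F = ((19−5)/6)² = 5.444
te_G = (5 + 4·8 + 11)/6 = 48/6 = 8; σ²_G = ((11−5)/6)² = 1.000
te_H = (7 + 4·10 + 25)/6 = 72/6 = 12; σ²_H = ((25−7)/6)² = 9.000
te_I = (3 + 4·5 + 19)/6 = 42/6 = 7; σ²_I = ((19−3)/6)² = 7.111

Forward pass:
ES_A = 0; EF_A = 9
ES_B = 0; EF_B = 2
ES_C = 0; EF_C = 2
ES_D = 0; EF_D = 4
ES_E = 2; EF_E = 2+9 = 11
ES_F = max(EF_B=2, EF_D=4) = 4; EF_F = 4+10 = 14
ES_G = max(EF_B=2, EF_C=2) = 2; EF_G = 2+8 = 10
ES_H = max(EF_B=2, EF_E=11) = 11; EF_H = 11+12 = 23
ES_I = max(EF_A=9, EF_F=14, EF_G=10, EF_H=23) = 23; EF_I = 23+7 = 30
Expected project duration μ = 30 weeks. Critical path: C → E → H → I.

Variance along critical path = 0.111 + 11.111 + 9.000 + 7.111 = 27.333
σ = √27.333 = 5.228 weeks

5.23 weeks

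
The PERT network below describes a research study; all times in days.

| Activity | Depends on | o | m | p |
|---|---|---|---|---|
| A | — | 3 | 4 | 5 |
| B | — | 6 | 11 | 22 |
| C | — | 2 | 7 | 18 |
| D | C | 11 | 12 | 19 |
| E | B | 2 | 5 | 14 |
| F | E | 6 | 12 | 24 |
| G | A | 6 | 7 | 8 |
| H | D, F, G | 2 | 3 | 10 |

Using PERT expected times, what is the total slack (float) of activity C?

10 days

te_A = (3 + 4·4 + 5)/6 = 24/6 = 4
te_B = (6 + 4·11 + 22)/6 = 72/6 = 12
te_C = (2 + 4·7 + 18)/6 = 48/6 = 8
te_D = (11 + 4·12 + 19)/6 = 78/6 = 13
te_E = (2 + 4·5 + 14)/6 = 36/6 = 6
te_F = (6 + 4·12 + 24)/6 = 78/6 = 13
te_G = (6 + 4·7 + 8)/6 = 42/6 = 7
te_H = (2 + 4·3 + 10)/6 = 24/6 = 4

Forward pass:
ES_A = 0; EF_A = 4
ES_B = 0; EF_B = 12
ES_C = 0; EF_C = 8
ES_D = 8; EF_D = 8+13 = 21
ES_E = 12; EF_E = 12+6 = 18
ES_F = 18; EF_F = 18+13 = 31
ES_G = 4; EF_G = 4+7 = 11
ES_H = max(EF_D=21, EF_F=31, EF_G=11) = 31; EF_H = 31+4 = 35
Expected project duration μ = 35 days. Critical path: B → E → F → H.

Backward pass:
LF_H = 35; LS_H = 35−4 = 31
LF_G = LS_H = 31; LS_G = 31−7 = 24
LF_F = LS_H = 31; LS_F = 31−13 = 18
LF_E = LS_F = 18; LS_E = 18−6 = 12
LF_D = LS_H = 31; LS_D = 31−13 = 18
LF_C = LS_D = 18; LS_C = 18−8 = 10
LF_B = LS_E = 12; LS_B = 12−12 = 0
LF_A = LS_G = 24; LS_A = 24−4 = 20
Slack_C = LS_C − ES_C = 10 − 0 = 10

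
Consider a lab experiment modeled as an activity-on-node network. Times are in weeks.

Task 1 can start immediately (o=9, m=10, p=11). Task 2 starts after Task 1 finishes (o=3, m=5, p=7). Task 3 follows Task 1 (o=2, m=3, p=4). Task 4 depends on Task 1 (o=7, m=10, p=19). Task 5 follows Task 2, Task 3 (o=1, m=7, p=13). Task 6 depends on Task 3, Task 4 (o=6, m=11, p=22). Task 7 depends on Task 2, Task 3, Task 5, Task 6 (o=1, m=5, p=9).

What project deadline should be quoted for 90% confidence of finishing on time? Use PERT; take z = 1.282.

42.6 weeks

te_Task 1 = (9 + 4·10 + 11)/6 = 60/6 = 10; σ²_Task 1 = ((11−9)/6)² = 0.111
te_Task 2 = (3 + 4·5 + 7)/6 = 30/6 = 5; σ²_Task 2 = ((7−3)/6)² = 0.444
te_Task 3 = (2 + 4·3 + 4)/6 = 18/6 = 3; σ²_Task 3 = ((4−2)/6)² = 0.111
te_Task 4 = (7 + 4·10 + 19)/6 = 66/6 = 11; σ²_Task 4 = ((19−7)/6)² = 4.000
te_Task 5 = (1 + 4·7 + 13)/6 = 42/6 = 7; σ²_Task 5 = ((13−1)/6)² = 4.000
te_Task 6 = (6 + 4·11 + 22)/6 = 72/6 = 12; σ²_Task 6 = ((22−6)/6)² = 7.111
te_Task 7 = (1 + 4·5 + 9)/6 = 30/6 = 5; σ²_Task 7 = ((9−1)/6)² = 1.778

Forward pass:
ES_Task 1 = 0; EF_Task 1 = 10
ES_Task 2 = 10; EF_Task 2 = 10+5 = 15
ES_Task 3 = 10; EF_Task 3 = 10+3 = 13
ES_Task 4 = 10; EF_Task 4 = 10+11 = 21
ES_Task 5 = max(EF_Task 2=15, EF_Task 3=13) = 15; EF_Task 5 = 15+7 = 22
ES_Task 6 = max(EF_Task 3=13, EF_Task 4=21) = 21; EF_Task 6 = 21+12 = 33
ES_Task 7 = max(EF_Task 2=15, EF_Task 3=13, EF_Task 5=22, EF_Task 6=33) = 33; EF_Task 7 = 33+5 = 38
Expected project duration μ = 38 weeks. Critical path: Task 1 → Task 4 → Task 6 → Task 7.

Variance along critical path = 0.111 + 4.000 + 7.111 + 1.778 = 13.000; σ = 3.606 weeks.
D = μ + z·σ = 38 + 1.282·3.606 = 42.6 weeks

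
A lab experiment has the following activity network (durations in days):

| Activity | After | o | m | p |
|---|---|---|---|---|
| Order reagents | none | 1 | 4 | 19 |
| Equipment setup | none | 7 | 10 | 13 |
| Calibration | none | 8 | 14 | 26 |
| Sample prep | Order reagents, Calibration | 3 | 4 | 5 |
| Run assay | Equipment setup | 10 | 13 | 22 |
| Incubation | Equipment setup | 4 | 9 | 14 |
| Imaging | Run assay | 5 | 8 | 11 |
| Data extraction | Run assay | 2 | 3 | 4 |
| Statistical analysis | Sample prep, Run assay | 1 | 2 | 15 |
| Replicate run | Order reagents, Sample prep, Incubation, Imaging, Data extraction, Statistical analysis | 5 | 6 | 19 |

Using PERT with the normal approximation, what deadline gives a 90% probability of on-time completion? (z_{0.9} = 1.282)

te_Order reagents = (1 + 4·4 + 19)/6 = 36/6 = 6; σ²_Order reagents = ((19−1)/6)² = 9.000
te_Equipment setup = (7 + 4·10 + 13)/6 = 60/6 = 10; σ²_Equipment setup = ((13−7)/6)² = 1.000
te_Calibration = (8 + 4·14 + 26)/6 = 90/6 = 15; σ²_Calibration = ((26−8)/6)² = 9.000
te_Sample prep = (3 + 4·4 + 5)/6 = 24/6 = 4; σ²_Sample prep = ((5−3)/6)² = 0.111
te_Run assay = (10 + 4·13 + 22)/6 = 84/6 = 14; σ²_Run assay = ((22−10)/6)² = 4.000
te_Incubation = (4 + 4·9 + 14)/6 = 54/6 = 9; σ²_Incubation = ((14−4)/6)² = 2.778
te_Imaging = (5 + 4·8 + 11)/6 = 48/6 = 8; σ²_Imaging = ((11−5)/6)² = 1.000
te_Data extraction = (2 + 4·3 + 4)/6 = 18/6 = 3; σ²_Data extraction = ((4−2)/6)² = 0.111
te_Statistical analysis = (1 + 4·2 + 15)/6 = 24/6 = 4; σ²_Statistical analysis = ((15−1)/6)² = 5.444
te_Replicate run = (5 + 4·6 + 19)/6 = 48/6 = 8; σ²_Replicate run = ((19−5)/6)² = 5.444

Forward pass:
ES_Order reagents = 0; EF_Order reagents = 6
ES_Equipment setup = 0; EF_Equipment setup = 10
ES_Calibration = 0; EF_Calibration = 15
ES_Sample prep = max(EF_Order reagents=6, EF_Calibration=15) = 15; EF_Sample prep = 15+4 = 19
ES_Run assay = 10; EF_Run assay = 10+14 = 24
ES_Incubation = 10; EF_Incubation = 10+9 = 19
ES_Imaging = 24; EF_Imaging = 24+8 = 32
ES_Data extraction = 24; EF_Data extraction = 24+3 = 27
ES_Statistical analysis = max(EF_Sample prep=19, EF_Run assay=24) = 24; EF_Statistical analysis = 24+4 = 28
ES_Replicate run = max(EF_Order reagents=6, EF_Sample prep=19, EF_Incubation=19, EF_Imaging=32, EF_Data extraction=27, EF_Statistical analysis=28) = 32; EF_Replicate run = 32+8 = 40
Expected project duration μ = 40 days. Critical path: Equipment setup → Run assay → Imaging → Replicate run.

Variance along critical path = 1.000 + 4.000 + 1.000 + 5.444 = 11.444; σ = 3.383 days.
D = μ + z·σ = 40 + 1.282·3.383 = 44.3 days

44.3 days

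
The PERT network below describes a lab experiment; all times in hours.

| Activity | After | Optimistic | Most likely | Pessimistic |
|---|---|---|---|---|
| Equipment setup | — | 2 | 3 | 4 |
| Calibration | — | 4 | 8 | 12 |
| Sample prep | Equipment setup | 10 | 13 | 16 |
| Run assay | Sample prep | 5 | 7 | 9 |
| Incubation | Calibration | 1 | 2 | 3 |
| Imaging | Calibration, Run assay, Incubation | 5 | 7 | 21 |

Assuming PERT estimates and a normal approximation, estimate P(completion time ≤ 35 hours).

0.846

te_Equipment setup = (2 + 4·3 + 4)/6 = 18/6 = 3; σ²_Equipment setup = ((4−2)/6)² = 0.111
te_Calibration = (4 + 4·8 + 12)/6 = 48/6 = 8; σ²_Calibration = ((12−4)/6)² = 1.778
te_Sample prep = (10 + 4·13 + 16)/6 = 78/6 = 13; σ²_Sample prep = ((16−10)/6)² = 1.000
te_Run assay = (5 + 4·7 + 9)/6 = 42/6 = 7; σ²_Run assay = ((9−5)/6)² = 0.444
te_Incubation = (1 + 4·2 + 3)/6 = 12/6 = 2; σ²_Incubation = ((3−1)/6)² = 0.111
te_Imaging = (5 + 4·7 + 21)/6 = 54/6 = 9; σ²_Imaging = ((21−5)/6)² = 7.111

Forward pass:
ES_Equipment setup = 0; EF_Equipment setup = 3
ES_Calibration = 0; EF_Calibration = 8
ES_Sample prep = 3; EF_Sample prep = 3+13 = 16
ES_Run assay = 16; EF_Run assay = 16+7 = 23
ES_Incubation = 8; EF_Incubation = 8+2 = 10
ES_Imaging = max(EF_Calibration=8, EF_Run assay=23, EF_Incubation=10) = 23; EF_Imaging = 23+9 = 32
Expected project duration μ = 32 hours. Critical path: Equipment setup → Sample prep → Run assay → Imaging.

Variance along critical path = 0.111 + 1.000 + 0.444 + 7.111 = 8.667; σ = √8.667 = 2.944 hours.
Z = (35 − 32) / 2.944 = 1.019
P(T ≤ 35) = Φ(1.019) ≈ 0.846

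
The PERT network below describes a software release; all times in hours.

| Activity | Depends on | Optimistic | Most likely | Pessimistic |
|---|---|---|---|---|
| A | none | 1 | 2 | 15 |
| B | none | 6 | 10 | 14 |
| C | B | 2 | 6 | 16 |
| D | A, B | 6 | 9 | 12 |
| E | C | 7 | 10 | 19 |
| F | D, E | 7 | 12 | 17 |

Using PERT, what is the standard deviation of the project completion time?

3.74 hours

te_A = (1 + 4·2 + 15)/6 = 24/6 = 4; σ²_A = ((15−1)/6)² = 5.444
te_B = (6 + 4·10 + 14)/6 = 60/6 = 10; σ²_B = ((14−6)/6)² = 1.778
te_C = (2 + 4·6 + 16)/6 = 42/6 = 7; σ²_C = ((16−2)/6)² = 5.444
te_D = (6 + 4·9 + 12)/6 = 54/6 = 9; σ²_D = ((12−6)/6)² = 1.000
te_E = (7 + 4·10 + 19)/6 = 66/6 = 11; σ²_E = ((19−7)/6)² = 4.000
te_F = (7 + 4·12 + 17)/6 = 72/6 = 12; σ²_F = ((17−7)/6)² = 2.778

Forward pass:
ES_A = 0; EF_A = 4
ES_B = 0; EF_B = 10
ES_C = 10; EF_C = 10+7 = 17
ES_D = max(EF_A=4, EF_B=10) = 10; EF_D = 10+9 = 19
ES_E = 17; EF_E = 17+11 = 28
ES_F = max(EF_D=19, EF_E=28) = 28; EF_F = 28+12 = 40
Expected project duration μ = 40 hours. Critical path: B → C → E → F.

Variance along critical path = 1.778 + 5.444 + 4.000 + 2.778 = 14.000
σ = √14.000 = 3.742 hours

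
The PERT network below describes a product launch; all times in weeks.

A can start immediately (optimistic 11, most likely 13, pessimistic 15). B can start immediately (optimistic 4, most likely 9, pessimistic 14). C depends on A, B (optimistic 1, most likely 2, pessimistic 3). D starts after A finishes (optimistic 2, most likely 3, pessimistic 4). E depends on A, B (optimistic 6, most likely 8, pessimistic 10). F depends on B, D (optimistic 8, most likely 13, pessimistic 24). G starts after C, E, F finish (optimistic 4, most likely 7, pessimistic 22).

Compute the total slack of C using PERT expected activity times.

te_A = (11 + 4·13 + 15)/6 = 78/6 = 13
te_B = (4 + 4·9 + 14)/6 = 54/6 = 9
te_C = (1 + 4·2 + 3)/6 = 12/6 = 2
te_D = (2 + 4·3 + 4)/6 = 18/6 = 3
te_E = (6 + 4·8 + 10)/6 = 48/6 = 8
te_F = (8 + 4·13 + 24)/6 = 84/6 = 14
te_G = (4 + 4·7 + 22)/6 = 54/6 = 9

Forward pass:
ES_A = 0; EF_A = 13
ES_B = 0; EF_B = 9
ES_C = max(EF_A=13, EF_B=9) = 13; EF_C = 13+2 = 15
ES_D = 13; EF_D = 13+3 = 16
ES_E = max(EF_A=13, EF_B=9) = 13; EF_E = 13+8 = 21
ES_F = max(EF_B=9, EF_D=16) = 16; EF_F = 16+14 = 30
ES_G = max(EF_C=15, EF_E=21, EF_F=30) = 30; EF_G = 30+9 = 39
Expected project duration μ = 39 weeks. Critical path: A → D → F → G.

Backward pass:
LF_G = 39; LS_G = 39−9 = 30
LF_F = LS_G = 30; LS_F = 30−14 = 16
LF_E = LS_G = 30; LS_E = 30−8 = 22
LF_D = LS_F = 16; LS_D = 16−3 = 13
LF_C = LS_G = 30; LS_C = 30−2 = 28
LF_B = min(LS_C=28, LS_E=22, LS_F=16) = 16; LS_B = 16−9 = 7
LF_A = min(LS_C=28, LS_D=13, LS_E=22) = 13; LS_A = 13−13 = 0
Slack_C = LS_C − ES_C = 28 − 13 = 15

15 weeks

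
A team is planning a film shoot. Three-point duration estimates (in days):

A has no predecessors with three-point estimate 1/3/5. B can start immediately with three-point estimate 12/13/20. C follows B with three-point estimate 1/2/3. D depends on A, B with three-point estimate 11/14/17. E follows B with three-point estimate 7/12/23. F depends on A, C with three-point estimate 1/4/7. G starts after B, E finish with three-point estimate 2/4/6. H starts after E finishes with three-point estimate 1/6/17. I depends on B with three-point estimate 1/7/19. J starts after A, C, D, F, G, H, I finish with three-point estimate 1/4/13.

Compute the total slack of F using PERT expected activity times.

14 days

te_A = (1 + 4·3 + 5)/6 = 18/6 = 3
te_B = (12 + 4·13 + 20)/6 = 84/6 = 14
te_C = (1 + 4·2 + 3)/6 = 12/6 = 2
te_D = (11 + 4·14 + 17)/6 = 84/6 = 14
te_E = (7 + 4·12 + 23)/6 = 78/6 = 13
te_F = (1 + 4·4 + 7)/6 = 24/6 = 4
te_G = (2 + 4·4 + 6)/6 = 24/6 = 4
te_H = (1 + 4·6 + 17)/6 = 42/6 = 7
te_I = (1 + 4·7 + 19)/6 = 48/6 = 8
te_J = (1 + 4·4 + 13)/6 = 30/6 = 5

Forward pass:
ES_A = 0; EF_A = 3
ES_B = 0; EF_B = 14
ES_C = 14; EF_C = 14+2 = 16
ES_D = max(EF_A=3, EF_B=14) = 14; EF_D = 14+14 = 28
ES_E = 14; EF_E = 14+13 = 27
ES_F = max(EF_A=3, EF_C=16) = 16; EF_F = 16+4 = 20
ES_G = max(EF_B=14, EF_E=27) = 27; EF_G = 27+4 = 31
ES_H = 27; EF_H = 27+7 = 34
ES_I = 14; EF_I = 14+8 = 22
ES_J = max(EF_A=3, EF_C=16, EF_D=28, EF_F=20, EF_G=31, EF_H=34, EF_I=22) = 34; EF_J = 34+5 = 39
Expected project duration μ = 39 days. Critical path: B → E → H → J.

Backward pass:
LF_J = 39; LS_J = 39−5 = 34
LF_I = LS_J = 34; LS_I = 34−8 = 26
LF_H = LS_J = 34; LS_H = 34−7 = 27
LF_G = LS_J = 34; LS_G = 34−4 = 30
LF_F = LS_J = 34; LS_F = 34−4 = 30
LF_E = min(LS_G=30, LS_H=27) = 27; LS_E = 27−13 = 14
LF_D = LS_J = 34; LS_D = 34−14 = 20
LF_C = min(LS_F=30, LS_J=34) = 30; LS_C = 30−2 = 28
LF_B = min(LS_C=28, LS_D=20, LS_E=14, LS_G=30, LS_I=26) = 14; LS_B = 14−14 = 0
LF_A = min(LS_D=20, LS_F=30, LS_J=34) = 20; LS_A = 20−3 = 17
Slack_F = LS_F − ES_F = 30 − 16 = 14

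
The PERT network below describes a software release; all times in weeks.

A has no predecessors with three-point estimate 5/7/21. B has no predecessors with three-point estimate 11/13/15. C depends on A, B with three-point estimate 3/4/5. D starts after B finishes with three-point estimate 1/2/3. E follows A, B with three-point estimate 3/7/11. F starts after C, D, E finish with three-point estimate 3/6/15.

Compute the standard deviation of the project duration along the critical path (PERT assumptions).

te_A = (5 + 4·7 + 21)/6 = 54/6 = 9; σ²_A = ((21−5)/6)² = 7.111
te_B = (11 + 4·13 + 15)/6 = 78/6 = 13; σ²_B = ((15−11)/6)² = 0.444
te_C = (3 + 4·4 + 5)/6 = 24/6 = 4; σ²_C = ((5−3)/6)² = 0.111
te_D = (1 + 4·2 + 3)/6 = 12/6 = 2; σ²_D = ((3−1)/6)² = 0.111
te_E = (3 + 4·7 + 11)/6 = 42/6 = 7; σ²_E = ((11−3)/6)² = 1.778
te_F = (3 + 4·6 + 15)/6 = 42/6 = 7; σ²_F = ((15−3)/6)² = 4.000

Forward pass:
ES_A = 0; EF_A = 9
ES_B = 0; EF_B = 13
ES_C = max(EF_A=9, EF_B=13) = 13; EF_C = 13+4 = 17
ES_D = 13; EF_D = 13+2 = 15
ES_E = max(EF_A=9, EF_B=13) = 13; EF_E = 13+7 = 20
ES_F = max(EF_C=17, EF_D=15, EF_E=20) = 20; EF_F = 20+7 = 27
Expected project duration μ = 27 weeks. Critical path: B → E → F.

Variance along critical path = 0.444 + 1.778 + 4.000 = 6.222
σ = √6.222 = 2.494 weeks

2.49 weeks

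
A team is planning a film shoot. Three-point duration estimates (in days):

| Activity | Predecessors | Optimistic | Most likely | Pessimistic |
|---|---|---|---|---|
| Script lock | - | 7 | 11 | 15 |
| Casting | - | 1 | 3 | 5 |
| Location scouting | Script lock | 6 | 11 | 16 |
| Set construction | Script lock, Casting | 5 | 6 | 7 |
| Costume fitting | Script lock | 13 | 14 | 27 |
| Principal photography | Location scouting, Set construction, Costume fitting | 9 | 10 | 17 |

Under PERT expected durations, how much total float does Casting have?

18 days

te_Script lock = (7 + 4·11 + 15)/6 = 66/6 = 11
te_Casting = (1 + 4·3 + 5)/6 = 18/6 = 3
te_Location scouting = (6 + 4·11 + 16)/6 = 66/6 = 11
te_Set construction = (5 + 4·6 + 7)/6 = 36/6 = 6
te_Costume fitting = (13 + 4·14 + 27)/6 = 96/6 = 16
te_Principal photography = (9 + 4·10 + 17)/6 = 66/6 = 11

Forward pass:
ES_Script lock = 0; EF_Script lock = 11
ES_Casting = 0; EF_Casting = 3
ES_Location scouting = 11; EF_Location scouting = 11+11 = 22
ES_Set construction = max(EF_Script lock=11, EF_Casting=3) = 11; EF_Set construction = 11+6 = 17
ES_Costume fitting = 11; EF_Costume fitting = 11+16 = 27
ES_Principal photography = max(EF_Location scouting=22, EF_Set construction=17, EF_Costume fitting=27) = 27; EF_Principal photography = 27+11 = 38
Expected project duration μ = 38 days. Critical path: Script lock → Costume fitting → Principal photography.

Backward pass:
LF_Principal photography = 38; LS_Principal photography = 38−11 = 27
LF_Costume fitting = LS_Principal photography = 27; LS_Costume fitting = 27−16 = 11
LF_Set construction = LS_Principal photography = 27; LS_Set construction = 27−6 = 21
LF_Location scouting = LS_Principal photography = 27; LS_Location scouting = 27−11 = 16
LF_Casting = LS_Set construction = 21; LS_Casting = 21−3 = 18
LF_Script lock = min(LS_Location scouting=16, LS_Set construction=21, LS_Costume fitting=11) = 11; LS_Script lock = 11−11 = 0
Slack_Casting = LS_Casting − ES_Casting = 18 − 0 = 18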